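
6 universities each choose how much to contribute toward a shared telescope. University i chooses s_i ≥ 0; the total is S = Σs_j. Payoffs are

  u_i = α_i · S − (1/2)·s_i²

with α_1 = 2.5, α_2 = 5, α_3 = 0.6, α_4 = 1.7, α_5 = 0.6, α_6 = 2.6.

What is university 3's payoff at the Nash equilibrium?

7.62

University i's FOC: ∂u_i/∂s_i = α_i − s_i = 0, so s_i* = α_i.
NE contributions = (2.5, 5, 0.6, 1.7, 0.6, 2.6); S = 13.
u_3 = α_3·S − ½·(s_3)² = 0.6·13 − ½·0.6² = 7.62.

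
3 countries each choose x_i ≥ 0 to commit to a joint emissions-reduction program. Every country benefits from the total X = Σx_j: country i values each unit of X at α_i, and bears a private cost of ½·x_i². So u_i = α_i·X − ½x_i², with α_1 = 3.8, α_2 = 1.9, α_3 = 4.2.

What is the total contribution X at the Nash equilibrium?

9.9

Country i's FOC: ∂u_i/∂x_i = α_i − x_i = 0, so x_i* = α_i.
NE contributions = (3.8, 1.9, 4.2); X = 9.9.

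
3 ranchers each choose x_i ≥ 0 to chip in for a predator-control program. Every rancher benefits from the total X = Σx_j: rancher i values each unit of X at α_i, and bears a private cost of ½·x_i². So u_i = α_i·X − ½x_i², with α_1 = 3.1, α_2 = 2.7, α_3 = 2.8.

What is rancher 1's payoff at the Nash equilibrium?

Rancher i's FOC: ∂u_i/∂x_i = α_i − x_i = 0, so x_i* = α_i.
NE contributions = (3.1, 2.7, 2.8); X = 8.6.
u_1 = α_1·X − ½·(x_1)² = 3.1·8.6 − ½·3.1² = 21.855.

21.855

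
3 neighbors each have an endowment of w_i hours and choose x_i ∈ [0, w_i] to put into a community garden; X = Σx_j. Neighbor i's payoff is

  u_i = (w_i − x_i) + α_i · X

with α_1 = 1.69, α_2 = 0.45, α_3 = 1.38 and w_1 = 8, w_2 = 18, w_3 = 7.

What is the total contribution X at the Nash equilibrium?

∂u_i/∂x_i = α_i − 1, so neighbor i contributes w_i if α_i > 1, else 0.
α_i > 1 for i ∈ {1, 3}; NE contributions (8, 0, 7), X = 15.

15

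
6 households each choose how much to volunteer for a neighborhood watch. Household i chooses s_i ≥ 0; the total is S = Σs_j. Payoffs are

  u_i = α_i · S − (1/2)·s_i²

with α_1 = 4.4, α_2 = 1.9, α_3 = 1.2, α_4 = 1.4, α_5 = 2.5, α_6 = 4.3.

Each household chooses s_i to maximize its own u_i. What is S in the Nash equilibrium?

Household i's FOC: ∂u_i/∂s_i = α_i − s_i = 0, so s_i* = α_i.
NE contributions = (4.4, 1.9, 1.2, 1.4, 2.5, 4.3); S = 15.7.

15.7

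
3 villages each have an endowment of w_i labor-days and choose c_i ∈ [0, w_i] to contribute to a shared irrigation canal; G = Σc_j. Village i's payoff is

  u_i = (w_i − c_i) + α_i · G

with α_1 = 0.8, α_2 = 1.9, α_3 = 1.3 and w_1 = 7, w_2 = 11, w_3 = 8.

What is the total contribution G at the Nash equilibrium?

∂u_i/∂c_i = α_i − 1, so village i contributes w_i if α_i > 1, else 0.
α_i > 1 for i ∈ {2, 3}; NE contributions (0, 11, 8), G = 19.

19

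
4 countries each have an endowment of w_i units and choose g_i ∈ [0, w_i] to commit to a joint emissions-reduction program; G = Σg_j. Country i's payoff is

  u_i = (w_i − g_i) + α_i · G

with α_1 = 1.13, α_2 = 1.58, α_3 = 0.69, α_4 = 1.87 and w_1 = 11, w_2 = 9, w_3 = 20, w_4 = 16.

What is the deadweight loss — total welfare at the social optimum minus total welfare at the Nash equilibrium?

∂u_i/∂g_i = α_i − 1, so country i contributes w_i if α_i > 1, else 0.
α_i > 1 for i ∈ {1, 2, 4}; NE contributions (11, 9, 0, 16), G = 36.
W^NE = Σw_i − G^NE + (Σα_i)·G^NE = 56 + 4.27·36 = 209.72.
Planner: ∂(Σu_j)/∂g_i = Σα_j − 1 = 4.27 > 0, so everyone contributes w_i; G^SO = 56, W^SO = 56 + 4.27·56 = 295.12.
Deadweight loss = 85.4.

85.4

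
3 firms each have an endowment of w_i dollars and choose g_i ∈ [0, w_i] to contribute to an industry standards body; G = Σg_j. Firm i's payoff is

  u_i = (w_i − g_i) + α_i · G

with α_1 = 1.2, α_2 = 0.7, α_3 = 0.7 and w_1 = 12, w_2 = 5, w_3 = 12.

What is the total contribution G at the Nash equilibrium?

∂u_i/∂g_i = α_i − 1, so firm i contributes w_i if α_i > 1, else 0.
α_i > 1 for i ∈ {1}; NE contributions (12, 0, 0), G = 12.

12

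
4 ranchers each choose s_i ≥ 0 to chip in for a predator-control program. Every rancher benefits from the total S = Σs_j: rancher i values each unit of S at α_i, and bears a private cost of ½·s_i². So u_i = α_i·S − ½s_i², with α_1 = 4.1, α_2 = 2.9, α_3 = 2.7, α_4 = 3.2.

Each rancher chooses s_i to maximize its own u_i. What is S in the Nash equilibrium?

12.9

Rancher i's FOC: ∂u_i/∂s_i = α_i − s_i = 0, so s_i* = α_i.
NE contributions = (4.1, 2.9, 2.7, 3.2); S = 12.9.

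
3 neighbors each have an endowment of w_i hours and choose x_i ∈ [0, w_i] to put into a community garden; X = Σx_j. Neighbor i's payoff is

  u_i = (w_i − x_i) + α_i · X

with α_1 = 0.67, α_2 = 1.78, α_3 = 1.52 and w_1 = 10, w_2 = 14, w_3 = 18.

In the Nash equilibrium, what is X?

32

∂u_i/∂x_i = α_i − 1, so neighbor i contributes w_i if α_i > 1, else 0.
α_i > 1 for i ∈ {2, 3}; NE contributions (0, 14, 18), X = 32.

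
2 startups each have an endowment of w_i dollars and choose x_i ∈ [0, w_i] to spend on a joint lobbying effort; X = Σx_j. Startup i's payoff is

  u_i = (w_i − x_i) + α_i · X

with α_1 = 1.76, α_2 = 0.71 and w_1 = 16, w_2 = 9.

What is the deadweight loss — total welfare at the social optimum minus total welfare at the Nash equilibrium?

13.23

∂u_i/∂x_i = α_i − 1, so startup i contributes w_i if α_i > 1, else 0.
α_i > 1 for i ∈ {1}; NE contributions (16, 0), X = 16.
W^NE = Σw_i − X^NE + (Σα_i)·X^NE = 25 + 1.47·16 = 48.52.
Planner: ∂(Σu_j)/∂x_i = Σα_j − 1 = 1.47 > 0, so everyone contributes w_i; X^SO = 25, W^SO = 25 + 1.47·25 = 61.75.
Deadweight loss = 13.23.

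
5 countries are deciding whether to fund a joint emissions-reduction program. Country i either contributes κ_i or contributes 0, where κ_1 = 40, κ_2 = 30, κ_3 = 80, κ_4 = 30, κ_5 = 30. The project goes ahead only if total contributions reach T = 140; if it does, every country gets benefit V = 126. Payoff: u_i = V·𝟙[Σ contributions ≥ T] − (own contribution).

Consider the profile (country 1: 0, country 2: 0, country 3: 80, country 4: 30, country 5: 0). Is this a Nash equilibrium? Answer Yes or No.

Total = 110 < 140: not provided.
Country 1 (pledges 0, payoff 0): pledging 40 → total 150, payoff 86. Profitable deviation.

No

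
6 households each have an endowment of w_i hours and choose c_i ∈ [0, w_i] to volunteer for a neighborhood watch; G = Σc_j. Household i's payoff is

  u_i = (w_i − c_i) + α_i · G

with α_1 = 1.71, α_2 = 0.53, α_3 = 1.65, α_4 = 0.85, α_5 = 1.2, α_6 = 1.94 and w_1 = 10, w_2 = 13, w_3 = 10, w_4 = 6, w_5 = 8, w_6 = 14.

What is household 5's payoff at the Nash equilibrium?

∂u_i/∂c_i = α_i − 1, so household i contributes w_i if α_i > 1, else 0.
α_i > 1 for i ∈ {1, 3, 5, 6}; NE contributions (10, 0, 10, 0, 8, 14), G = 42.
u_5 = (8 − 8) + 1.2·42 = 50.4.

50.4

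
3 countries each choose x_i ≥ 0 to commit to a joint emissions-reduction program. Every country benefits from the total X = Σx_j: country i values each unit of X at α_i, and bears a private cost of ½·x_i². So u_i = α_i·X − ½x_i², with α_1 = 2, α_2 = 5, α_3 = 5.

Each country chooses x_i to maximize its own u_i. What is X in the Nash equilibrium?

12

Country i's FOC: ∂u_i/∂x_i = α_i − x_i = 0, so x_i* = α_i.
NE contributions = (2, 5, 5); X = 12.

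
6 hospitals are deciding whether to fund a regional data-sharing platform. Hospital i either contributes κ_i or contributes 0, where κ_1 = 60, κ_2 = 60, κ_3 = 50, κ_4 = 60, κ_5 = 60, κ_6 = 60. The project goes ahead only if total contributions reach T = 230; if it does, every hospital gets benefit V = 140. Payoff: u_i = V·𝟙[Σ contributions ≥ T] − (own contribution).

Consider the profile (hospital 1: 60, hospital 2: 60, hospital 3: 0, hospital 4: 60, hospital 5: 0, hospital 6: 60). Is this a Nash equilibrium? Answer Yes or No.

Total = 240 ≥ 230: provided.
Hospital 1 (pledges 60, payoff 80): dropping to 0 → total 180, payoff 0. No gain.
Hospital 2 (pledges 60, payoff 80): dropping to 0 → total 180, payoff 0. No gain.
Hospital 3 (pledges 0, payoff 140): pledging 50 → total 290, payoff 90. No gain.
Hospital 4 (pledges 60, payoff 80): dropping to 0 → total 180, payoff 0. No gain.
Hospital 5 (pledges 0, payoff 140): pledging 60 → total 300, payoff 80. No gain.
Hospital 6 (pledges 60, payoff 80): dropping to 0 → total 180, payoff 0. No gain.

Yes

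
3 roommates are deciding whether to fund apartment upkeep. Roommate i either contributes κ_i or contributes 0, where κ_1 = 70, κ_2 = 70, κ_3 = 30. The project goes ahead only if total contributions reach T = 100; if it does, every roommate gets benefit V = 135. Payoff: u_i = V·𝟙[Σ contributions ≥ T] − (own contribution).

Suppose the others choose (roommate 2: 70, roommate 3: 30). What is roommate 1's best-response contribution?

Others' total = 100 ≥ 100; contributing adds cost 70 for no extra benefit.
Best response: 0.

0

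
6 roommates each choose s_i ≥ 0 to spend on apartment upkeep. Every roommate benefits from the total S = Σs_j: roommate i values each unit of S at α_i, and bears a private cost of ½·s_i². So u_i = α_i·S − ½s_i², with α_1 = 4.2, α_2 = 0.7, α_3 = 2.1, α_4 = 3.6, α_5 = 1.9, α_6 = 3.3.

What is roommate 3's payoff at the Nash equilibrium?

30.975

Roommate i's FOC: ∂u_i/∂s_i = α_i − s_i = 0, so s_i* = α_i.
NE contributions = (4.2, 0.7, 2.1, 3.6, 1.9, 3.3); S = 15.8.
u_3 = α_3·S − ½·(s_3)² = 2.1·15.8 − ½·2.1² = 30.975.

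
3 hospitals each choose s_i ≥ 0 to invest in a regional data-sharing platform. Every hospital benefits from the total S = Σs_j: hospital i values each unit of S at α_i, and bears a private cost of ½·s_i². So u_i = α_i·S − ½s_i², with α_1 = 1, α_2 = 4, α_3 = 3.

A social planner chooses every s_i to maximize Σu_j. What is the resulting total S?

Planner FOC: ∂(Σu_j)/∂s_i = (Σα_j) − s_i = 0, so s_i^SO = Σα_j = 8 for every i; S^SO = 24.

24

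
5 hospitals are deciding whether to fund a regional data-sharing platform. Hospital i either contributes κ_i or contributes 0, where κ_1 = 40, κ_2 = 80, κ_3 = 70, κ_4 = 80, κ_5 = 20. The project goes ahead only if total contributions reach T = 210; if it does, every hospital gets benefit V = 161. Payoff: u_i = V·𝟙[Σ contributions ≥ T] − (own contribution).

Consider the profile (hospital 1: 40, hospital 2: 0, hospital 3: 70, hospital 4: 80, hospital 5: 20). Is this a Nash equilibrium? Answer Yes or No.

Total = 210 ≥ 210: provided.
Hospital 1 (pledges 40, payoff 121): dropping to 0 → total 170, payoff 0. No gain.
Hospital 2 (pledges 0, payoff 161): pledging 80 → total 290, payoff 81. No gain.
Hospital 3 (pledges 70, payoff 91): dropping to 0 → total 140, payoff 0. No gain.
Hospital 4 (pledges 80, payoff 81): dropping to 0 → total 130, payoff 0. No gain.
Hospital 5 (pledges 20, payoff 141): dropping to 0 → total 190, payoff 0. No gain.

Yes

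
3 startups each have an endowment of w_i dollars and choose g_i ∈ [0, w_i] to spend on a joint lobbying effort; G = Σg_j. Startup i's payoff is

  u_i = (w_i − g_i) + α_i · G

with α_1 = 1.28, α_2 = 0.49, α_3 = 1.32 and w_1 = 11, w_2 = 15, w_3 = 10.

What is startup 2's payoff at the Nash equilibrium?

∂u_i/∂g_i = α_i − 1, so startup i contributes w_i if α_i > 1, else 0.
α_i > 1 for i ∈ {1, 3}; NE contributions (11, 0, 10), G = 21.
u_2 = (15 − 0) + 0.49·21 = 25.29.

25.29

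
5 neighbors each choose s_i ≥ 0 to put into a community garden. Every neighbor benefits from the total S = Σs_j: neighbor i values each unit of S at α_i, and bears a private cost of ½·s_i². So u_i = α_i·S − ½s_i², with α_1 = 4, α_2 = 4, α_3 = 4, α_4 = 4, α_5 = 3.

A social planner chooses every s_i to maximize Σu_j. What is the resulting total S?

Planner FOC: ∂(Σu_j)/∂s_i = (Σα_j) − s_i = 0, so s_i^SO = Σα_j = 19 for every i; S^SO = 95.

95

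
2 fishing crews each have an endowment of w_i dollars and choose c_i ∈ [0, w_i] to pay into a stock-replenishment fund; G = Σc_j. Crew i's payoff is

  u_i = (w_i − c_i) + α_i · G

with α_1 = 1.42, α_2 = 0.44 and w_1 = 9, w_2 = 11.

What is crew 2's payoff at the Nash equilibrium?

∂u_i/∂c_i = α_i − 1, so crew i contributes w_i if α_i > 1, else 0.
α_i > 1 for i ∈ {1}; NE contributions (9, 0), G = 9.
u_2 = (11 − 0) + 0.44·9 = 14.96.

14.96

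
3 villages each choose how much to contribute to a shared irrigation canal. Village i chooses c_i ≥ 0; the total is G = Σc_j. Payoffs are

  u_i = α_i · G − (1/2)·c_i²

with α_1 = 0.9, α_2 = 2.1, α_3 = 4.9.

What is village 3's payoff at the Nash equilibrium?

Village i's FOC: ∂u_i/∂c_i = α_i − c_i = 0, so c_i* = α_i.
NE contributions = (0.9, 2.1, 4.9); G = 7.9.
u_3 = α_3·G − ½·(c_3)² = 4.9·7.9 − ½·4.9² = 26.705.

26.705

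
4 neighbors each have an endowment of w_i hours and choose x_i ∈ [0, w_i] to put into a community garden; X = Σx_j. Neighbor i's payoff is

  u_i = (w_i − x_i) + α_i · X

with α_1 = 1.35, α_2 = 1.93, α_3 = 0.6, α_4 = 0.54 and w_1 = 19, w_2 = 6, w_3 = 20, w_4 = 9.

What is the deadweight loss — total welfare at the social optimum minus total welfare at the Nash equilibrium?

∂u_i/∂x_i = α_i − 1, so neighbor i contributes w_i if α_i > 1, else 0.
α_i > 1 for i ∈ {1, 2}; NE contributions (19, 6, 0, 0), X = 25.
W^NE = Σw_i − X^NE + (Σα_i)·X^NE = 54 + 3.42·25 = 139.5.
Planner: ∂(Σu_j)/∂x_i = Σα_j − 1 = 3.42 > 0, so everyone contributes w_i; X^SO = 54, W^SO = 54 + 3.42·54 = 238.68.
Deadweight loss = 99.18.

99.18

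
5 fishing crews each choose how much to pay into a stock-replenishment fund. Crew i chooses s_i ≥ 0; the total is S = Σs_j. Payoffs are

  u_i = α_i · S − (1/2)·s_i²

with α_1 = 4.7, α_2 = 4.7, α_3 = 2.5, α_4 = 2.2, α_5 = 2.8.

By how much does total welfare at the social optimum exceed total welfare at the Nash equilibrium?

Crew i's FOC: ∂u_i/∂s_i = α_i − s_i = 0, so s_i* = α_i.
NE contributions = (4.7, 4.7, 2.5, 2.2, 2.8); S = 16.9.
W^NE = (Σα)·S − ½Σα_i² = 16.9² − ½·63.11 = 254.055.
Planner sets s_i = Σα_j = 16.9 for every i, so S^SO = 5·16.9 = 84.5.
W^SO = (Σα)·S^SO − ½·5·(Σα)² = (5/2)·16.9² = 714.025.
Deadweight loss = W^SO − W^NE = 459.97.

459.97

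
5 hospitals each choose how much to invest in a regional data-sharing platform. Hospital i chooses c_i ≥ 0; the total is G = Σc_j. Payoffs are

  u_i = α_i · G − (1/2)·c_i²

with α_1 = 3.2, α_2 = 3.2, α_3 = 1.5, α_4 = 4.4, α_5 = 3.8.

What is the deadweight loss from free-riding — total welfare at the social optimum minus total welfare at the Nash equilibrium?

Hospital i's FOC: ∂u_i/∂c_i = α_i − c_i = 0, so c_i* = α_i.
NE contributions = (3.2, 3.2, 1.5, 4.4, 3.8); G = 16.1.
W^NE = (Σα)·G − ½Σα_i² = 16.1² − ½·56.53 = 230.945.
Planner sets c_i = Σα_j = 16.1 for every i, so G^SO = 5·16.1 = 80.5.
W^SO = (Σα)·G^SO − ½·5·(Σα)² = (5/2)·16.1² = 648.025.
Deadweight loss = W^SO − W^NE = 417.08.

417.08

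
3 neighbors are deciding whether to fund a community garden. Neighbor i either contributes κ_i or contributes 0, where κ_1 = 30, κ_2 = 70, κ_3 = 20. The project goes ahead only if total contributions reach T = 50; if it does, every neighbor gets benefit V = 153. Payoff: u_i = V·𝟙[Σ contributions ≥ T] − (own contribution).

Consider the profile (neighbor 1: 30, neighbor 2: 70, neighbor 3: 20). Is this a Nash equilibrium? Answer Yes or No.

Total = 120 ≥ 50: provided.
Neighbor 1 (pledges 30, payoff 123): dropping to 0 → total 90, payoff 153. Profitable deviation.

No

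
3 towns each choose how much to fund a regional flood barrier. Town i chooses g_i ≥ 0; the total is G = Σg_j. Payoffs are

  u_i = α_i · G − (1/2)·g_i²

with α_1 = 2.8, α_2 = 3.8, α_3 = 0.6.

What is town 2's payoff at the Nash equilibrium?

20.14

Town i's FOC: ∂u_i/∂g_i = α_i − g_i = 0, so g_i* = α_i.
NE contributions = (2.8, 3.8, 0.6); G = 7.2.
u_2 = α_2·G − ½·(g_2)² = 3.8·7.2 − ½·3.8² = 20.14.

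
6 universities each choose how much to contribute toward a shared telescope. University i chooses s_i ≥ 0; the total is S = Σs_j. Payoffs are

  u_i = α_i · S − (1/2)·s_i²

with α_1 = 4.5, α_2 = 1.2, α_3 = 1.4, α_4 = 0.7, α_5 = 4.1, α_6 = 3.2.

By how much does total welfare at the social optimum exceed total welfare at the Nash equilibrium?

University i's FOC: ∂u_i/∂s_i = α_i − s_i = 0, so s_i* = α_i.
NE contributions = (4.5, 1.2, 1.4, 0.7, 4.1, 3.2); S = 15.1.
W^NE = (Σα)·S − ½Σα_i² = 15.1² − ½·51.19 = 202.415.
Planner sets s_i = Σα_j = 15.1 for every i, so S^SO = 6·15.1 = 90.6.
W^SO = (Σα)·S^SO − ½·6·(Σα)² = (6/2)·15.1² = 684.03.
Deadweight loss = W^SO − W^NE = 481.615.

481.615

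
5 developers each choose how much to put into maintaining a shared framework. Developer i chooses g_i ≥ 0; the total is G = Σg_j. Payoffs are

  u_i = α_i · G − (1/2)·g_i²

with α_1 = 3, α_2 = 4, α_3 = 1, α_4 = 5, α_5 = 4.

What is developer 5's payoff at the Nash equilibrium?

Developer i's FOC: ∂u_i/∂g_i = α_i − g_i = 0, so g_i* = α_i.
NE contributions = (3, 4, 1, 5, 4); G = 17.
u_5 = α_5·G − ½·(g_5)² = 4·17 − ½·4² = 60.

60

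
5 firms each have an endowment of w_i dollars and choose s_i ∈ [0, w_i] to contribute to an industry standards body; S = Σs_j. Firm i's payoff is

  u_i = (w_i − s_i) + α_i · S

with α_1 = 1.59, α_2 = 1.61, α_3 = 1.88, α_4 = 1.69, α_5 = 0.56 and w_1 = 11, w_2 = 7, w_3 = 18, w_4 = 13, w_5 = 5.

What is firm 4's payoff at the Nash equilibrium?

∂u_i/∂s_i = α_i − 1, so firm i contributes w_i if α_i > 1, else 0.
α_i > 1 for i ∈ {1, 2, 3, 4}; NE contributions (11, 7, 18, 13, 0), S = 49.
u_4 = (13 − 13) + 1.69·49 = 82.81.

82.81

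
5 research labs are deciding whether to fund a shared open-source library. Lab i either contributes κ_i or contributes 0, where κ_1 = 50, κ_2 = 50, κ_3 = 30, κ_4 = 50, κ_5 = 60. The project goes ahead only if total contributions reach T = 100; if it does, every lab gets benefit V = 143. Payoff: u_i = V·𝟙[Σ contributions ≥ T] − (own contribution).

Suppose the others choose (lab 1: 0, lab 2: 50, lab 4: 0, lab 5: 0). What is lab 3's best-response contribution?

0

Others' total = 50. Even contributing 30 gives 80 < 100: no benefit either way.
Best response: 0.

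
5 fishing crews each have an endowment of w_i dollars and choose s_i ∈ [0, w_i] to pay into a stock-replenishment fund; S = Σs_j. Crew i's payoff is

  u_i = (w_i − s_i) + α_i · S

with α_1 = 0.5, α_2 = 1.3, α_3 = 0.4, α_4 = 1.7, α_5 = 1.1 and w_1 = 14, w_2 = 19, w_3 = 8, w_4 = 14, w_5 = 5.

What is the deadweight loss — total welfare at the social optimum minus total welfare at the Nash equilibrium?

88

∂u_i/∂s_i = α_i − 1, so crew i contributes w_i if α_i > 1, else 0.
α_i > 1 for i ∈ {2, 4, 5}; NE contributions (0, 19, 0, 14, 5), S = 38.
W^NE = Σw_i − S^NE + (Σα_i)·S^NE = 60 + 4·38 = 212.
Planner: ∂(Σu_j)/∂s_i = Σα_j − 1 = 4 > 0, so everyone contributes w_i; S^SO = 60, W^SO = 60 + 4·60 = 300.
Deadweight loss = 88.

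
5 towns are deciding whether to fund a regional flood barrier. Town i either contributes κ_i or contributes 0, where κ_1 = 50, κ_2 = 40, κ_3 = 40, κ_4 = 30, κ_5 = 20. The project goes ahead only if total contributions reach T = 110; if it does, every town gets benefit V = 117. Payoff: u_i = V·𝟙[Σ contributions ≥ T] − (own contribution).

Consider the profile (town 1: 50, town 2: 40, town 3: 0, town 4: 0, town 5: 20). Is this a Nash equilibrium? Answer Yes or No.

Total = 110 ≥ 110: provided.
Town 1 (pledges 50, payoff 67): dropping to 0 → total 60, payoff 0. No gain.
Town 2 (pledges 40, payoff 77): dropping to 0 → total 70, payoff 0. No gain.
Town 3 (pledges 0, payoff 117): pledging 40 → total 150, payoff 77. No gain.
Town 4 (pledges 0, payoff 117): pledging 30 → total 140, payoff 87. No gain.
Town 5 (pledges 20, payoff 97): dropping to 0 → total 90, payoff 0. No gain.

Yes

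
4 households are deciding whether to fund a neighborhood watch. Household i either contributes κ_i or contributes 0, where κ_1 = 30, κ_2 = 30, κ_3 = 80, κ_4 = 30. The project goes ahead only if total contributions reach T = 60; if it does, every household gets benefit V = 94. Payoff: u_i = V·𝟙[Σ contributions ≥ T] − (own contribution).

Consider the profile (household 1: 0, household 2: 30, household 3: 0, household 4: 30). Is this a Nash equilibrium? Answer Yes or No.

Yes

Total = 60 ≥ 60: provided.
Household 1 (pledges 0, payoff 94): pledging 30 → total 90, payoff 64. No gain.
Household 2 (pledges 30, payoff 64): dropping to 0 → total 30, payoff 0. No gain.
Household 3 (pledges 0, payoff 94): pledging 80 → total 140, payoff 14. No gain.
Household 4 (pledges 30, payoff 64): dropping to 0 → total 30, payoff 0. No gain.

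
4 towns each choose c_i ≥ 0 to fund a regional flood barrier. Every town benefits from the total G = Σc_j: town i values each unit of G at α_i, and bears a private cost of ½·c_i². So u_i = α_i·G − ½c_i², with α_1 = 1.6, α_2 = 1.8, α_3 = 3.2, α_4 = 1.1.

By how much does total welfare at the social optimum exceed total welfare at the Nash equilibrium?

Town i's FOC: ∂u_i/∂c_i = α_i − c_i = 0, so c_i* = α_i.
NE contributions = (1.6, 1.8, 3.2, 1.1); G = 7.7.
W^NE = (Σα)·G − ½Σα_i² = 7.7² − ½·17.25 = 50.665.
Planner sets c_i = Σα_j = 7.7 for every i, so G^SO = 4·7.7 = 30.8.
W^SO = (Σα)·G^SO − ½·4·(Σα)² = (4/2)·7.7² = 118.58.
Deadweight loss = W^SO − W^NE = 67.915.

67.915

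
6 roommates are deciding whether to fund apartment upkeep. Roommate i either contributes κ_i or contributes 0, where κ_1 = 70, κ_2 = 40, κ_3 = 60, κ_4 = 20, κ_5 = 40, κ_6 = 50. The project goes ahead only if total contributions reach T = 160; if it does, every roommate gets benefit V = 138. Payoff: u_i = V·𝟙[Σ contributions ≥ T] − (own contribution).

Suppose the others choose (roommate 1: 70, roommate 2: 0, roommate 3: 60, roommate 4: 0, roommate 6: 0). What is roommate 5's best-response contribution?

Others' total = 130. Contributing 40 brings total to 170 ≥ 160: gain V − κ_5 = 98.
Best response: 40.

40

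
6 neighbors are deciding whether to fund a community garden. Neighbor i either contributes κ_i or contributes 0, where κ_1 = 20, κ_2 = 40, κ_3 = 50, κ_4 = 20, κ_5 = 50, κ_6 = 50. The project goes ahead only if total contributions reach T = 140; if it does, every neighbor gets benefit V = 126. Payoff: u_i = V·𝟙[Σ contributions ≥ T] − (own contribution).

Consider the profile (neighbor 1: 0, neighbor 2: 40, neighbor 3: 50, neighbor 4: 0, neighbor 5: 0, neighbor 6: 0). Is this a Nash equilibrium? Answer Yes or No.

Total = 90 < 140: not provided.
Neighbor 1 (pledges 0, payoff 0): pledging 20 → total 110, payoff -20. No gain.
Neighbor 2 (pledges 40, payoff -40): dropping to 0 → total 50, payoff 0. Profitable deviation.

No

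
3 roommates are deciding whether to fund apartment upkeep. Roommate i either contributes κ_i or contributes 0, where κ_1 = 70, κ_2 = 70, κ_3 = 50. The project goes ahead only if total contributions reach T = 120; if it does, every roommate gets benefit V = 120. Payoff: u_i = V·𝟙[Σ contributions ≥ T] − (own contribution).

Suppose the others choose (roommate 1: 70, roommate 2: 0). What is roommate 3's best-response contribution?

Others' total = 70. Contributing 50 brings total to 120 ≥ 120: gain V − κ_3 = 70.
Best response: 50.

50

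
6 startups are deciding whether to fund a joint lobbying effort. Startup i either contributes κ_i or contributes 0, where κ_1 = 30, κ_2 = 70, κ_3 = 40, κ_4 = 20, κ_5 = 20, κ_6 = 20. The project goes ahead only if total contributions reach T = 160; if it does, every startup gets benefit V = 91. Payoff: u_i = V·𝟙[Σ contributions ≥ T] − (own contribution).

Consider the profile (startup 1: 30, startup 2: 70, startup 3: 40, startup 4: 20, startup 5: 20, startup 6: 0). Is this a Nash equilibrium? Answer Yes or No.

Total = 180 ≥ 160: provided.
Startup 1 (pledges 30, payoff 61): dropping to 0 → total 150, payoff 0. No gain.
Startup 2 (pledges 70, payoff 21): dropping to 0 → total 110, payoff 0. No gain.
Startup 3 (pledges 40, payoff 51): dropping to 0 → total 140, payoff 0. No gain.
Startup 4 (pledges 20, payoff 71): dropping to 0 → total 160, payoff 91. Profitable deviation.

No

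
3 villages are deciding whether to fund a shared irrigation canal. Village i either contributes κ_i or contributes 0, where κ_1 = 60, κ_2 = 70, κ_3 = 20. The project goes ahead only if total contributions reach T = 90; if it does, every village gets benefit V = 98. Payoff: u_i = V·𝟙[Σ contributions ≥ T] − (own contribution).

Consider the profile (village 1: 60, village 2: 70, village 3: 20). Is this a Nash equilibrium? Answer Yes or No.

Total = 150 ≥ 90: provided.
Village 1 (pledges 60, payoff 38): dropping to 0 → total 90, payoff 98. Profitable deviation.

No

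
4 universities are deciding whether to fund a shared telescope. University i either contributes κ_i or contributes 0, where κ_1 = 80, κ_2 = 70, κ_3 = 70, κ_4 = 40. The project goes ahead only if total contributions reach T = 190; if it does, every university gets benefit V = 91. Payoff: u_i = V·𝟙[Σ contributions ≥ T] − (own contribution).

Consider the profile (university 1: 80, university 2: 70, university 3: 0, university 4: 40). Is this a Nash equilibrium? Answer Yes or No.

Yes

Total = 190 ≥ 190: provided.
University 1 (pledges 80, payoff 11): dropping to 0 → total 110, payoff 0. No gain.
University 2 (pledges 70, payoff 21): dropping to 0 → total 120, payoff 0. No gain.
University 3 (pledges 0, payoff 91): pledging 70 → total 260, payoff 21. No gain.
University 4 (pledges 40, payoff 51): dropping to 0 → total 150, payoff 0. No gain.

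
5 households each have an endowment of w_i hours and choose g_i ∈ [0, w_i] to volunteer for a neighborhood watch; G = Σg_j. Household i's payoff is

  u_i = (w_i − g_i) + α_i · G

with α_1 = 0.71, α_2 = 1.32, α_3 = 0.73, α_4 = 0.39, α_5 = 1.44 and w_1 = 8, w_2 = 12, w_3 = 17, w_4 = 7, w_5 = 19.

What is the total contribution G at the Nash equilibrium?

31

∂u_i/∂g_i = α_i − 1, so household i contributes w_i if α_i > 1, else 0.
α_i > 1 for i ∈ {2, 5}; NE contributions (0, 12, 0, 0, 19), G = 31.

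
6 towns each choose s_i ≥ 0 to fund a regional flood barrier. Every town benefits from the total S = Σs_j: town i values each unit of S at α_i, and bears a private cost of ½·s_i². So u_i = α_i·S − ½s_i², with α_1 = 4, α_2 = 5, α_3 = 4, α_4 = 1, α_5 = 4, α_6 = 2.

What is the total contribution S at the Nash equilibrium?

Town i's FOC: ∂u_i/∂s_i = α_i − s_i = 0, so s_i* = α_i.
NE contributions = (4, 5, 4, 1, 4, 2); S = 20.

20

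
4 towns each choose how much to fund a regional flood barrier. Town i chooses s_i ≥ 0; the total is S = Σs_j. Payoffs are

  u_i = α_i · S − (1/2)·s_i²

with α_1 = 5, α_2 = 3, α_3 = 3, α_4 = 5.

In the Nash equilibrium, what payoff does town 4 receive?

Town i's FOC: ∂u_i/∂s_i = α_i − s_i = 0, so s_i* = α_i.
NE contributions = (5, 3, 3, 5); S = 16.
u_4 = α_4·S − ½·(s_4)² = 5·16 − ½·5² = 67.5.

67.5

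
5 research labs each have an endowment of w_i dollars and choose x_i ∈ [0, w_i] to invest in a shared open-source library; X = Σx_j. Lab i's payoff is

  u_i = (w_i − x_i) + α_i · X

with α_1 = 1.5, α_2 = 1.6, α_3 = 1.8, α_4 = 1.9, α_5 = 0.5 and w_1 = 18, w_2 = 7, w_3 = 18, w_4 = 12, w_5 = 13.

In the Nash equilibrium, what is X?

∂u_i/∂x_i = α_i − 1, so lab i contributes w_i if α_i > 1, else 0.
α_i > 1 for i ∈ {1, 2, 3, 4}; NE contributions (18, 7, 18, 12, 0), X = 55.

55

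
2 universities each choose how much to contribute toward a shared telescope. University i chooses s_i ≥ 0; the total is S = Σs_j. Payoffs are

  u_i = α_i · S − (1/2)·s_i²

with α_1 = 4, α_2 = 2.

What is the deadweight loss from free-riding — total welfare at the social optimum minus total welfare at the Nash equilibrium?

University i's FOC: ∂u_i/∂s_i = α_i − s_i = 0, so s_i* = α_i.
NE contributions = (4, 2); S = 6.
W^NE = (Σα)·S − ½Σα_i² = 6² − ½·20 = 26.
Planner sets s_i = Σα_j = 6 for every i, so S^SO = 2·6 = 12.
W^SO = (Σα)·S^SO − ½·2·(Σα)² = (2/2)·6² = 36.
Deadweight loss = W^SO − W^NE = 10.

10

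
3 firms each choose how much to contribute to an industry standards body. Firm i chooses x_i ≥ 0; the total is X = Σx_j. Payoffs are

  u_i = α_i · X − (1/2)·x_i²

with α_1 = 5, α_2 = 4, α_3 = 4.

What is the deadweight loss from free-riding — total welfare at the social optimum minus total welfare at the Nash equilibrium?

113

Firm i's FOC: ∂u_i/∂x_i = α_i − x_i = 0, so x_i* = α_i.
NE contributions = (5, 4, 4); X = 13.
W^NE = (Σα)·X − ½Σα_i² = 13² − ½·57 = 140.5.
Planner sets x_i = Σα_j = 13 for every i, so X^SO = 3·13 = 39.
W^SO = (Σα)·X^SO − ½·3·(Σα)² = (3/2)·13² = 253.5.
Deadweight loss = W^SO − W^NE = 113.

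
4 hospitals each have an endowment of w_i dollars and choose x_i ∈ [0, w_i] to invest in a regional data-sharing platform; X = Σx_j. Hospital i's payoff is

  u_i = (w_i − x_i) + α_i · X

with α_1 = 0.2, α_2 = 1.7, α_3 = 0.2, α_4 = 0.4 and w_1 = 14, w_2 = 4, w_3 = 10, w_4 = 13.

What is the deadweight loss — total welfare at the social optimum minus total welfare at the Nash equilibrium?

∂u_i/∂x_i = α_i − 1, so hospital i contributes w_i if α_i > 1, else 0.
α_i > 1 for i ∈ {2}; NE contributions (0, 4, 0, 0), X = 4.
W^NE = Σw_i − X^NE + (Σα_i)·X^NE = 41 + 1.5·4 = 47.
Planner: ∂(Σu_j)/∂x_i = Σα_j − 1 = 1.5 > 0, so everyone contributes w_i; X^SO = 41, W^SO = 41 + 1.5·41 = 102.5.
Deadweight loss = 55.5.

55.5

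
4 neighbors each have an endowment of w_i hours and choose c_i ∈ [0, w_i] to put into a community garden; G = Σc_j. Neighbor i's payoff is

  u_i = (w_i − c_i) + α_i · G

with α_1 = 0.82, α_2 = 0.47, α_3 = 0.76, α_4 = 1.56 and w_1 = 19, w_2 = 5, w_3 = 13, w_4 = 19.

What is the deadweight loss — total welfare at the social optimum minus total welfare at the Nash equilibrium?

∂u_i/∂c_i = α_i − 1, so neighbor i contributes w_i if α_i > 1, else 0.
α_i > 1 for i ∈ {4}; NE contributions (0, 0, 0, 19), G = 19.
W^NE = Σw_i − G^NE + (Σα_i)·G^NE = 56 + 2.61·19 = 105.59.
Planner: ∂(Σu_j)/∂c_i = Σα_j − 1 = 2.61 > 0, so everyone contributes w_i; G^SO = 56, W^SO = 56 + 2.61·56 = 202.16.
Deadweight loss = 96.57.

96.57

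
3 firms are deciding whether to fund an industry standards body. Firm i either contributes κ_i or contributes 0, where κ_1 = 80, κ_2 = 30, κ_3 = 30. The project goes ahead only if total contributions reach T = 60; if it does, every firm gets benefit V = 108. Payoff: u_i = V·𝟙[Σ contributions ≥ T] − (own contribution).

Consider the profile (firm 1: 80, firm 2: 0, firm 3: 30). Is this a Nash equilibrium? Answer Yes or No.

No

Total = 110 ≥ 60: provided.
Firm 1 (pledges 80, payoff 28): dropping to 0 → total 30, payoff 0. No gain.
Firm 2 (pledges 0, payoff 108): pledging 30 → total 140, payoff 78. No gain.
Firm 3 (pledges 30, payoff 78): dropping to 0 → total 80, payoff 108. Profitable deviation.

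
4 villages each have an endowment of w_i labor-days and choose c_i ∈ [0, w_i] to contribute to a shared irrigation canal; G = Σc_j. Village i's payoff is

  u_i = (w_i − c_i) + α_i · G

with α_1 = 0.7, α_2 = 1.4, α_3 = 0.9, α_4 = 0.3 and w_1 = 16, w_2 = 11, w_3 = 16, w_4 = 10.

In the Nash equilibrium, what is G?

∂u_i/∂c_i = α_i − 1, so village i contributes w_i if α_i > 1, else 0.
α_i > 1 for i ∈ {2}; NE contributions (0, 11, 0, 0), G = 11.

11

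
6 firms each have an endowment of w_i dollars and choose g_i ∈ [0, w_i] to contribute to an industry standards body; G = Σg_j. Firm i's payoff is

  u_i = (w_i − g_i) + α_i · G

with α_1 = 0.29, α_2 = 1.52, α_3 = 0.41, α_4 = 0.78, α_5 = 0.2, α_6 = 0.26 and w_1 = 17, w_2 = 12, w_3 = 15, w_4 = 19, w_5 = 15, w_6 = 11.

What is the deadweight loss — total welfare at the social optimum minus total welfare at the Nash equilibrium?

189.42

∂u_i/∂g_i = α_i − 1, so firm i contributes w_i if α_i > 1, else 0.
α_i > 1 for i ∈ {2}; NE contributions (0, 12, 0, 0, 0, 0), G = 12.
W^NE = Σw_i − G^NE + (Σα_i)·G^NE = 89 + 2.46·12 = 118.52.
Planner: ∂(Σu_j)/∂g_i = Σα_j − 1 = 2.46 > 0, so everyone contributes w_i; G^SO = 89, W^SO = 89 + 2.46·89 = 307.94.
Deadweight loss = 189.42.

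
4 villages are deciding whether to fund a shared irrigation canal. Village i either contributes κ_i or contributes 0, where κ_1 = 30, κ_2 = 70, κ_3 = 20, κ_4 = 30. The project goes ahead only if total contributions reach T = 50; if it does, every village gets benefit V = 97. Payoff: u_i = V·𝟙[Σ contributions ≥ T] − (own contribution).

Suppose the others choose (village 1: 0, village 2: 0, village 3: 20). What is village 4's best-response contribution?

30

Others' total = 20. Contributing 30 brings total to 50 ≥ 50: gain V − κ_4 = 67.
Best response: 30.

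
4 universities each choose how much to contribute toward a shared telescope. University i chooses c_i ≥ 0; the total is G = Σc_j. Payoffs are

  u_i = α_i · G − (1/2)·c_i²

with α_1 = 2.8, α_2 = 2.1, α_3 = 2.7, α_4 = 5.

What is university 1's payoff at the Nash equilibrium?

31.36

University i's FOC: ∂u_i/∂c_i = α_i − c_i = 0, so c_i* = α_i.
NE contributions = (2.8, 2.1, 2.7, 5); G = 12.6.
u_1 = α_1·G − ½·(c_1)² = 2.8·12.6 − ½·2.8² = 31.36.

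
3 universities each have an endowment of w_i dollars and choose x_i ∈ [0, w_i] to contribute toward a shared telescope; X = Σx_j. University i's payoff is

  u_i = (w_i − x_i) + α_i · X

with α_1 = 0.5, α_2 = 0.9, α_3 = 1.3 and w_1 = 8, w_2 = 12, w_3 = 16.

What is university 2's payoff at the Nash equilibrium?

∂u_i/∂x_i = α_i − 1, so university i contributes w_i if α_i > 1, else 0.
α_i > 1 for i ∈ {3}; NE contributions (0, 0, 16), X = 16.
u_2 = (12 − 0) + 0.9·16 = 26.4.

26.4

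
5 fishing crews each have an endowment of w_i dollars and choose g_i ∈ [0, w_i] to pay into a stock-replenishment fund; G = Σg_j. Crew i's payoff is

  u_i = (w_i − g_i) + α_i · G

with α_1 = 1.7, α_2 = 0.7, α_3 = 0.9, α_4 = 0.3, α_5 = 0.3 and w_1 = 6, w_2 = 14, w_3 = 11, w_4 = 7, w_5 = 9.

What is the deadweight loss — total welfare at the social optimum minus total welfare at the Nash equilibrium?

∂u_i/∂g_i = α_i − 1, so crew i contributes w_i if α_i > 1, else 0.
α_i > 1 for i ∈ {1}; NE contributions (6, 0, 0, 0, 0), G = 6.
W^NE = Σw_i − G^NE + (Σα_i)·G^NE = 47 + 2.9·6 = 64.4.
Planner: ∂(Σu_j)/∂g_i = Σα_j − 1 = 2.9 > 0, so everyone contributes w_i; G^SO = 47, W^SO = 47 + 2.9·47 = 183.3.
Deadweight loss = 118.9.

118.9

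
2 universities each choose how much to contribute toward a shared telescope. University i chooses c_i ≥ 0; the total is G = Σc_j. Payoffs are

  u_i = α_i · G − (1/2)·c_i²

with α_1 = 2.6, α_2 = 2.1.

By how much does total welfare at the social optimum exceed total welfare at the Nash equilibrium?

University i's FOC: ∂u_i/∂c_i = α_i − c_i = 0, so c_i* = α_i.
NE contributions = (2.6, 2.1); G = 4.7.
W^NE = (Σα)·G − ½Σα_i² = 4.7² − ½·11.17 = 16.505.
Planner sets c_i = Σα_j = 4.7 for every i, so G^SO = 2·4.7 = 9.4.
W^SO = (Σα)·G^SO − ½·2·(Σα)² = (2/2)·4.7² = 22.09.
Deadweight loss = W^SO − W^NE = 5.585.

5.585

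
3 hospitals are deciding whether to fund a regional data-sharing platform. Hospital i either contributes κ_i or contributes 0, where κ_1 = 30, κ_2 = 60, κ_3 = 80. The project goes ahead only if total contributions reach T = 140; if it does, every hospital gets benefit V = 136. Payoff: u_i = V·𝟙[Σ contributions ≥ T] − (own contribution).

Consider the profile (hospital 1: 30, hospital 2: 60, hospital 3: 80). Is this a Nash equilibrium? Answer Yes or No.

No

Total = 170 ≥ 140: provided.
Hospital 1 (pledges 30, payoff 106): dropping to 0 → total 140, payoff 136. Profitable deviation.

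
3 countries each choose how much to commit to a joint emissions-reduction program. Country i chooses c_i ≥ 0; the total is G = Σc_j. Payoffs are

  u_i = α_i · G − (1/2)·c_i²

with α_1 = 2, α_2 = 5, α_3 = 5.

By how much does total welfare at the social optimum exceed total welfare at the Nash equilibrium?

99

Country i's FOC: ∂u_i/∂c_i = α_i − c_i = 0, so c_i* = α_i.
NE contributions = (2, 5, 5); G = 12.
W^NE = (Σα)·G − ½Σα_i² = 12² − ½·54 = 117.
Planner sets c_i = Σα_j = 12 for every i, so G^SO = 3·12 = 36.
W^SO = (Σα)·G^SO − ½·3·(Σα)² = (3/2)·12² = 216.
Deadweight loss = W^SO − W^NE = 99.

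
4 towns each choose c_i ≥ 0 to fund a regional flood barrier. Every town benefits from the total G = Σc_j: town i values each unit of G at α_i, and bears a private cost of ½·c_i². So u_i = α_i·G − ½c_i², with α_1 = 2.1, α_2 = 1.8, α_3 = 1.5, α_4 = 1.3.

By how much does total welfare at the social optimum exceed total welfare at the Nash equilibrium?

50.685

Town i's FOC: ∂u_i/∂c_i = α_i − c_i = 0, so c_i* = α_i.
NE contributions = (2.1, 1.8, 1.5, 1.3); G = 6.7.
W^NE = (Σα)·G − ½Σα_i² = 6.7² − ½·11.59 = 39.095.
Planner sets c_i = Σα_j = 6.7 for every i, so G^SO = 4·6.7 = 26.8.
W^SO = (Σα)·G^SO − ½·4·(Σα)² = (4/2)·6.7² = 89.78.
Deadweight loss = W^SO − W^NE = 50.685.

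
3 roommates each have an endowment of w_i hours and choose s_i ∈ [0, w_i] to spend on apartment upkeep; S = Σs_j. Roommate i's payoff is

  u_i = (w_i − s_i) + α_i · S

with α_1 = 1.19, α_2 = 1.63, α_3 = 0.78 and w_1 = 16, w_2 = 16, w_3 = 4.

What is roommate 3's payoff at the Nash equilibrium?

28.96

∂u_i/∂s_i = α_i − 1, so roommate i contributes w_i if α_i > 1, else 0.
α_i > 1 for i ∈ {1, 2}; NE contributions (16, 16, 0), S = 32.
u_3 = (4 − 0) + 0.78·32 = 28.96.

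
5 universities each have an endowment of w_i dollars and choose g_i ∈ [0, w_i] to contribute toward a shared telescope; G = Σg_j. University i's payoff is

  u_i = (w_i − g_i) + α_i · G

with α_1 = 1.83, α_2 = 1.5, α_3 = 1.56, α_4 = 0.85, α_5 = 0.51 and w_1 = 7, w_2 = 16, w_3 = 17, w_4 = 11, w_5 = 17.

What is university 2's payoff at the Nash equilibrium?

∂u_i/∂g_i = α_i − 1, so university i contributes w_i if α_i > 1, else 0.
α_i > 1 for i ∈ {1, 2, 3}; NE contributions (7, 16, 17, 0, 0), G = 40.
u_2 = (16 − 16) + 1.5·40 = 60.

60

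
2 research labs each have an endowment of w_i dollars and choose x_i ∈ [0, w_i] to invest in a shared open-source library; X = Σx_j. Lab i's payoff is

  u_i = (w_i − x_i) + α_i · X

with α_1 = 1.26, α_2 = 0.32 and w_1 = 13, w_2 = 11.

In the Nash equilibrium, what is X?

∂u_i/∂x_i = α_i − 1, so lab i contributes w_i if α_i > 1, else 0.
α_i > 1 for i ∈ {1}; NE contributions (13, 0), X = 13.

13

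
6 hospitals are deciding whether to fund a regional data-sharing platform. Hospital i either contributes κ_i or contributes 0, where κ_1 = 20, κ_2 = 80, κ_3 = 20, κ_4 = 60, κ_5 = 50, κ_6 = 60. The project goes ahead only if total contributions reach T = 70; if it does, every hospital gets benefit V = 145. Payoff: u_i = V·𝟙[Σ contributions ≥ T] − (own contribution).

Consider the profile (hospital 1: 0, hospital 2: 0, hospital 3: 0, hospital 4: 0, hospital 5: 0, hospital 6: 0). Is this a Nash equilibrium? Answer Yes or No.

No

Total = 0 < 70: not provided.
Hospital 1 (pledges 0, payoff 0): pledging 20 → total 20, payoff -20. No gain.
Hospital 2 (pledges 0, payoff 0): pledging 80 → total 80, payoff 65. Profitable deviation.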